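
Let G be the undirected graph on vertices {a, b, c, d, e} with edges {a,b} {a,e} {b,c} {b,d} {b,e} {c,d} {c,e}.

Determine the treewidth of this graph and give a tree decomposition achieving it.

Every bag has size at most 3, so the width is 3 − 1 = 2 and tw(G) ≤ 2. Conversely, {b, c, d} is a clique of size 3, and the vertices of any clique must share a bag in every tree decomposition; so some bag has ≥ 3 vertices and tw(G) ≥ 2. Hence tw(G) = 2 exactly.

Treewidth 2.
One such decomposition:
Bags: B1 = {b, c, e}  B2 = {a, b, e}  B3 = {b, c, d}
Tree: B1–B2, B1–B3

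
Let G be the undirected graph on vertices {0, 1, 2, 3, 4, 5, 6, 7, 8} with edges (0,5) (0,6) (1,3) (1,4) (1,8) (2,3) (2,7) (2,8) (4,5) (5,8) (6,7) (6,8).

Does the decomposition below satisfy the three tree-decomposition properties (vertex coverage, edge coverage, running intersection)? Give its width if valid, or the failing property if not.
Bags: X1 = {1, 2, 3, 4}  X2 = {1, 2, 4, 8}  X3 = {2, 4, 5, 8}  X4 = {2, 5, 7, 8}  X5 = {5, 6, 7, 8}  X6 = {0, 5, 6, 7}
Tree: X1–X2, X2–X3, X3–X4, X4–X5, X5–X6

Vertex coverage: the bags together contain {0, 1, 2, 3, 4, 5, 6, 7, 8}, the full vertex set. Edge coverage: each edge of G has both endpoints in at least one bag. Running intersection: for every vertex, the bags containing it form a connected subtree. All three properties hold, so this is a valid tree decomposition of width max|bag| − 1 = 3, and hence tw(G) ≤ 3.

Yes; width 3.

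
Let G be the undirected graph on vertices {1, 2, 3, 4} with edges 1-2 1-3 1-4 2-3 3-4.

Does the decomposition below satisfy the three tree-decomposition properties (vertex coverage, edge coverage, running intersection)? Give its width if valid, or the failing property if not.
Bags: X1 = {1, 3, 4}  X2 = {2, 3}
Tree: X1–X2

A tree decomposition must satisfy three properties: every vertex lies in some bag; for every edge, both endpoints lie together in some bag; and for every vertex, the bags containing it form a connected subtree. Here edge (1,2) lies in no bag, so the decomposition is invalid.

No — edge (1,2) lies in no bag.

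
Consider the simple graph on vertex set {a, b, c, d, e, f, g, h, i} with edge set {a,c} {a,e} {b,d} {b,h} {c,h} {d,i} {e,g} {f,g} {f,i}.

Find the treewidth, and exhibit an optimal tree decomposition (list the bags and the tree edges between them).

Treewidth 2.
One such decomposition:
Bags: B1 = {f, g, i}  B2 = {d, g, i}  B3 = {b, d, g}  B4 = {b, g, h}  B5 = {c, g, h}  B6 = {a, c, g}  B7 = {a, e, g}
Tree: B1–B2, B2–B3, B3–B4, B4–B5, B5–B6, B6–B7

Every bag has size at most 3, so the width is 3 − 1 = 2 and tw(G) ≤ 2. For the lower bound, G contains the cycle g–f–i–d–b–h–c–a–e–g, so G is not a forest; only forests have treewidth ≤ 1, hence tw(G) ≥ 2. Hence tw(G) = 2 exactly.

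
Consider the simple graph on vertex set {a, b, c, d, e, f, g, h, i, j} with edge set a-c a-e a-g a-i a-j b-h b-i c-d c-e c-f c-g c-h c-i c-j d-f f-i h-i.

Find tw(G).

A width-2 tree decomposition is:
Bags: B1 = {a, c, i}  B2 = {c, h, i}  B3 = {a, c, j}  B4 = {a, c, g}  B5 = {a, c, e}  B6 = {b, h, i}  B7 = {c, f, i}  B8 = {c, d, f}
Tree: B1–B2, B1–B3, B1–B4, B4–B5, B2–B6, B2–B7, B7–B8
The largest bag has 3 vertices, giving width 2; this decomposition certifies tw(G) ≤ 2. On the other hand G contains the 3-clique {c, d, f}. A clique must lie in a single bag of any decomposition, so no decomposition can have width below 2. Combining the bounds, tw(G) = 2.

2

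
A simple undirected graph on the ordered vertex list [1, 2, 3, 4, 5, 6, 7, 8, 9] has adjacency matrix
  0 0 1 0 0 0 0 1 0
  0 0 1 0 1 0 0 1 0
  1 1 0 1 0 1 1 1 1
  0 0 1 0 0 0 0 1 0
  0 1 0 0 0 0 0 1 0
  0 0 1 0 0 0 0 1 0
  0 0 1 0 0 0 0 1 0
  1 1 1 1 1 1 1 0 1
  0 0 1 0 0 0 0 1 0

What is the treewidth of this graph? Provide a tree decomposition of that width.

Treewidth 2.
Bags: B1 = {3, 4, 8}  B2 = {3, 6, 8}  B3 = {3, 7, 8}  B4 = {1, 3, 8}  B5 = {3, 8, 9}  B6 = {2, 3, 8}  B7 = {2, 5, 8}
Tree: B1–B2, B1–B3, B1–B4, B1–B5, B5–B6, B6–B7

Every bag has size at most 3, so the width is 3 − 1 = 2 and tw(G) ≤ 2. Conversely, {1, 3, 8} is a clique of size 3, and the vertices of any clique must share a bag in every tree decomposition; so some bag has ≥ 3 vertices and tw(G) ≥ 2. Combining the bounds, tw(G) = 2.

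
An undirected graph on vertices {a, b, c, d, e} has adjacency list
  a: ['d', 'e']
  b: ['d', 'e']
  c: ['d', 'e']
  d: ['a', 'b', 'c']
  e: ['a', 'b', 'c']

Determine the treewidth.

2

A width-2 tree decomposition is:
Bags: B1 = {a, d, e}  B2 = {c, d, e}  B3 = {b, d, e}
Tree: B1–B2, B2–B3
The largest bag has 3 vertices, giving width 2; this decomposition certifies tw(G) ≤ 2. The edges a–d–c–e–a form a cycle, so G is not a tree and its treewidth is at least 2. Combining the bounds, tw(G) = 2.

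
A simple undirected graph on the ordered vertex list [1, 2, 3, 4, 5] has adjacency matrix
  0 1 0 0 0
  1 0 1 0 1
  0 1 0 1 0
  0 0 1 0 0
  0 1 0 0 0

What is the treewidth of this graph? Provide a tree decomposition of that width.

Each bag holds 2 vertices, so the decomposition has width 1, which upper-bounds the treewidth. Any graph with an edge has treewidth ≥ 1, and G has the edge 3–2. The upper and lower bounds meet at 1, so that is the treewidth.

Treewidth 1.
One such decomposition:
Bags: B1 = {2, 3}  B2 = {2, 5}  B3 = {3, 4}  B4 = {1, 2}
Tree: B1–B2, B1–B3, B2–B4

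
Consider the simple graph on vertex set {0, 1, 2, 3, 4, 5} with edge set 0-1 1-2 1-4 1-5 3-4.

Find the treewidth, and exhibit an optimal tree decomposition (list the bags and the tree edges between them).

Treewidth 1.
One such decomposition:
Bags: B1 = {1, 4}  B2 = {3, 4}  B3 = {1, 5}  B4 = {1, 2}  B5 = {0, 1}
Tree: B1–B2, B1–B3, B3–B4, B4–B5

The largest bag has 2 vertices, giving width 1; this decomposition certifies tw(G) ≤ 1. G has an edge, so its treewidth is at least 1. The upper and lower bounds meet at 1, so that is the treewidth.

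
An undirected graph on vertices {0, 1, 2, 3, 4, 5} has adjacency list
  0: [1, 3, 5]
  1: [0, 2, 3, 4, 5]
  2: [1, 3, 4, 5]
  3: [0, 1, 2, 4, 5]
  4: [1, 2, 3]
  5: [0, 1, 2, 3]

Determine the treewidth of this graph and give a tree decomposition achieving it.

Treewidth 3.
One optimal decomposition is:
Bags: B1 = {1, 2, 3, 5}  B2 = {0, 1, 3, 5}  B3 = {1, 2, 3, 4}
Tree: B1–B2, B1–B3

Every bag has size at most 4, so the width is 4 − 1 = 3 and tw(G) ≤ 3. Conversely, {0, 1, 3, 5} is a clique of size 4, and the vertices of any clique must share a bag in every tree decomposition; so some bag has ≥ 4 vertices and tw(G) ≥ 3. Combining the bounds, tw(G) = 3.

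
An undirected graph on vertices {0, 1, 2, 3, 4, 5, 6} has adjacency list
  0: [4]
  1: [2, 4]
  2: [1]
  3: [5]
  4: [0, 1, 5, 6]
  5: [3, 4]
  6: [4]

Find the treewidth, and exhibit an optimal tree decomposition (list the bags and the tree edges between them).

Treewidth 1.
Bags: B1 = {4, 6}  B2 = {1, 4}  B3 = {4, 5}  B4 = {1, 2}  B5 = {3, 5}  B6 = {0, 4}
Tree: B1–B2, B1–B3, B2–B4, B3–B5, B3–B6

The largest bag has 2 vertices, giving width 1; this decomposition certifies tw(G) ≤ 1. Any graph with an edge has treewidth ≥ 1, and G has the edge 4–6. The upper and lower bounds meet at 1, so that is the treewidth.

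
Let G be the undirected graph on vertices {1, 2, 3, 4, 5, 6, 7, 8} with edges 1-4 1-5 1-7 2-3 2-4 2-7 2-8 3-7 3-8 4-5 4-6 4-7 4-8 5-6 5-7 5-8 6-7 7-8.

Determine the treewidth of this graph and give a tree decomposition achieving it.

Treewidth 3.
Bags: B1 = {1, 4, 5, 7}  B2 = {4, 5, 7, 8}  B3 = {4, 5, 6, 7}  B4 = {2, 4, 7, 8}  B5 = {2, 3, 7, 8}
Tree: B1–B2, B1–B3, B2–B4, B4–B5

Every bag has size at most 4, so the width is 4 − 1 = 3 and tw(G) ≤ 3. On the other hand G contains the 4-clique {2, 3, 7, 8}. A clique must lie in a single bag of any decomposition, so no decomposition can have width below 3. Combining the bounds, tw(G) = 3.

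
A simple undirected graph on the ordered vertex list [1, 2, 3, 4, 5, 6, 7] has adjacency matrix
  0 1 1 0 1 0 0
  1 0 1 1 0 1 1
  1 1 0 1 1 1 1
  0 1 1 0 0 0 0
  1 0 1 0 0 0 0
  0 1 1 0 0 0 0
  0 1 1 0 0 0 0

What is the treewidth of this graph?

A width-2 tree decomposition is:
Bags: B1 = {2, 3, 7}  B2 = {2, 3, 4}  B3 = {1, 2, 3}  B4 = {2, 3, 6}  B5 = {1, 3, 5}
Tree: B1–B2, B1–B3, B2–B4, B3–B5
The largest bag has 3 vertices, giving width 2; this decomposition certifies tw(G) ≤ 2. For the lower bound, the 3 vertices {1, 2, 3} are pairwise adjacent, and any tree decomposition puts a clique entirely inside one bag — forcing width ≥ 2. Hence tw(G) = 2 exactly.

2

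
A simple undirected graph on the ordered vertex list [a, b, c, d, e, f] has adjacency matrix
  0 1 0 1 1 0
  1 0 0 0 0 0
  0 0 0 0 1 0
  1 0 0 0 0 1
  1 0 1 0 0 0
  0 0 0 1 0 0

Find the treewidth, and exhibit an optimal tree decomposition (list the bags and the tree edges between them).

Treewidth 1.
One optimal decomposition is:
Bags: B1 = {a, d}  B2 = {d, f}  B3 = {a, e}  B4 = {a, b}  B5 = {c, e}
Tree: B1–B2, B1–B3, B3–B4, B3–B5

The largest bag has 2 vertices, giving width 1; this decomposition certifies tw(G) ≤ 1. G has an edge, so its treewidth is at least 1. Combining the bounds, tw(G) = 1.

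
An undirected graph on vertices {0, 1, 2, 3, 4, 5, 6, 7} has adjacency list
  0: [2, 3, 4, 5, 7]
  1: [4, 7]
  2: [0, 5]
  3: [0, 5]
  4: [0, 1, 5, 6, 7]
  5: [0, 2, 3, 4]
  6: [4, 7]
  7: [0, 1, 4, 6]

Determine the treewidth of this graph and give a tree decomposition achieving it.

Treewidth 2.
One optimal decomposition is:
Bags: B1 = {1, 4, 7}  B2 = {0, 4, 7}  B3 = {4, 6, 7}  B4 = {0, 4, 5}  B5 = {0, 2, 5}  B6 = {0, 3, 5}
Tree: B1–B2, B1–B3, B2–B4, B4–B5, B5–B6

The largest bag has 3 vertices, giving width 2; this decomposition certifies tw(G) ≤ 2. For the lower bound, the 3 vertices {0, 2, 5} are pairwise adjacent, and any tree decomposition puts a clique entirely inside one bag — forcing width ≥ 2. Hence tw(G) = 2 exactly.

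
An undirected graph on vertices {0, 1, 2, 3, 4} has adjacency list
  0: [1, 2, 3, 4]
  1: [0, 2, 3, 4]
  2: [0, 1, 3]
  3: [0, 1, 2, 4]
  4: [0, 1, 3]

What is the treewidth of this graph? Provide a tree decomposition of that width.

Every bag has size at most 4, so the width is 4 − 1 = 3 and tw(G) ≤ 3. For the lower bound, the 4 vertices {0, 1, 2, 3} are pairwise adjacent, and any tree decomposition puts a clique entirely inside one bag — forcing width ≥ 3. Therefore the treewidth is 3.

Treewidth 3.
One optimal decomposition is:
Bags: B1 = {0, 1, 2, 3}  B2 = {0, 1, 3, 4}
Tree: B1–B2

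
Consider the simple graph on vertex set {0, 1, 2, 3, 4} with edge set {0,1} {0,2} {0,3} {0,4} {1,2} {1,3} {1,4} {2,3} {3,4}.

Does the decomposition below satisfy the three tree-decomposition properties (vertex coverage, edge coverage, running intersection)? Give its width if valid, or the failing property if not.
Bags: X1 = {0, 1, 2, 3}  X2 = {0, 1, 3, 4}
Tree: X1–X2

Yes; width 3.

Checking the three conditions: (i) the bags cover all of {0, 1, 2, 3, 4}; (ii) for each edge, some bag contains both endpoints; (iii) the bags containing any fixed vertex form a subtree. All hold, so the decomposition is valid with width 4 − 1 = 3.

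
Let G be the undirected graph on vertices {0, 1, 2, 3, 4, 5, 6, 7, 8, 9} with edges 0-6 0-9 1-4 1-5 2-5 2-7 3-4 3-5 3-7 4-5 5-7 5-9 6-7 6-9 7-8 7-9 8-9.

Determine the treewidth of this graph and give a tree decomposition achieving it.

Treewidth 2.
Bags: B1 = {3, 4, 5}  B2 = {1, 4, 5}  B3 = {3, 5, 7}  B4 = {2, 5, 7}  B5 = {5, 7, 9}  B6 = {6, 7, 9}  B7 = {0, 6, 9}  B8 = {7, 8, 9}
Tree: B1–B2, B1–B3, B3–B4, B4–B5, B5–B6, B6–B7, B6–B8

The largest bag has 3 vertices, giving width 2; this decomposition certifies tw(G) ≤ 2. Conversely, {0, 6, 9} is a clique of size 3, and the vertices of any clique must share a bag in every tree decomposition; so some bag has ≥ 3 vertices and tw(G) ≥ 2. Therefore the treewidth is 2.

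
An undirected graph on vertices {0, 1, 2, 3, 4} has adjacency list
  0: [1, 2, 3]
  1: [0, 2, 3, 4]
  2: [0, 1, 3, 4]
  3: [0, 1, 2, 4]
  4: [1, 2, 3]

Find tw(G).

3

A width-3 tree decomposition is:
Bags: B1 = {0, 1, 2, 3}  B2 = {1, 2, 3, 4}
Tree: B1–B2
Every bag has size at most 4, so the width is 4 − 1 = 3 and tw(G) ≤ 3. On the other hand G contains the 4-clique {0, 1, 2, 3}. A clique must lie in a single bag of any decomposition, so no decomposition can have width below 3. Therefore the treewidth is 3.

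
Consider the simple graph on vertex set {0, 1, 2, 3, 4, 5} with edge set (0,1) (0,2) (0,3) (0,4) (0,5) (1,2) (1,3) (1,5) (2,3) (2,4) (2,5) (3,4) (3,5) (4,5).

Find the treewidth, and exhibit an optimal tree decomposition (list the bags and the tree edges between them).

Each bag holds 5 vertices, so the decomposition has width 4, which upper-bounds the treewidth. Conversely, {0, 1, 2, 3, 5} is a clique of size 5, and the vertices of any clique must share a bag in every tree decomposition; so some bag has ≥ 5 vertices and tw(G) ≥ 4. The upper and lower bounds meet at 4, so that is the treewidth.

Treewidth 4.
One such decomposition:
Bags: B1 = {0, 1, 2, 3, 5}  B2 = {0, 2, 3, 4, 5}
Tree: B1–B2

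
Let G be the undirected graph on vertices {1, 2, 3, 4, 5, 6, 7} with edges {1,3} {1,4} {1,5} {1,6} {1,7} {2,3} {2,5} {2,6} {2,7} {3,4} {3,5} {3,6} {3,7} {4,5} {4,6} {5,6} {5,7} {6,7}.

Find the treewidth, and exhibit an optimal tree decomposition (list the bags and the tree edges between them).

Every bag has size at most 5, so the width is 5 − 1 = 4 and tw(G) ≤ 4. On the other hand G contains the 5-clique {1, 3, 4, 5, 6}. A clique must lie in a single bag of any decomposition, so no decomposition can have width below 4. The upper and lower bounds meet at 4, so that is the treewidth.

Treewidth 4.
One such decomposition:
Bags: B1 = {2, 3, 5, 6, 7}  B2 = {1, 3, 5, 6, 7}  B3 = {1, 3, 4, 5, 6}
Tree: B1–B2, B2–B3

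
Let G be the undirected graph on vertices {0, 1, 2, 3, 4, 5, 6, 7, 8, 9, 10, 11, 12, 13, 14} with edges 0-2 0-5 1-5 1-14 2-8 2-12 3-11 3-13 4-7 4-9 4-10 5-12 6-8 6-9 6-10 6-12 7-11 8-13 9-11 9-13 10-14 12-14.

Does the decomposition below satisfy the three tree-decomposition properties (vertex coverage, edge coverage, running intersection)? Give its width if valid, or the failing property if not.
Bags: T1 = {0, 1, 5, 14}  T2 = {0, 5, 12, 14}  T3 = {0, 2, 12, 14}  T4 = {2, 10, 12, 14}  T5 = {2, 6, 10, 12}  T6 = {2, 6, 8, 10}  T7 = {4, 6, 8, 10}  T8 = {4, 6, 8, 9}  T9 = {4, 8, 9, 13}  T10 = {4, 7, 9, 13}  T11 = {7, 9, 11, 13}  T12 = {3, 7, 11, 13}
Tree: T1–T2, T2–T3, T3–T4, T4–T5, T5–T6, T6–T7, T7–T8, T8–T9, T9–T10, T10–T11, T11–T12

Vertex coverage: the bags together contain {0, 1, 2, 3, 4, 5, 6, 7, 8, 9, 10, 11, 12, 13, 14}, the full vertex set. Edge coverage: each edge of G has both endpoints in at least one bag. Running intersection: for every vertex, the bags containing it form a connected subtree. All three properties hold, so this is a valid tree decomposition of width max|bag| − 1 = 3, and hence tw(G) ≤ 3.

Yes; width 3.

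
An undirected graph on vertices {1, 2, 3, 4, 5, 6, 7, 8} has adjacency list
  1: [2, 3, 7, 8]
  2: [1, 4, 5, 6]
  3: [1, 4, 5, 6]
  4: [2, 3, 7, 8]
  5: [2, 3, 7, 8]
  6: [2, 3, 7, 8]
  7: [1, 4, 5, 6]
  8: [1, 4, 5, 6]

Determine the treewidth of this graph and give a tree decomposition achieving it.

Treewidth 4.
One such decomposition:
Bags: B1 = {1, 3, 4, 5, 6}  B2 = {1, 2, 4, 5, 6}  B3 = {1, 4, 5, 6, 8}  B4 = {1, 4, 5, 6, 7}
Tree: B1–B2, B2–B3, B3–B4

Every bag has size at most 5, so the width is 5 − 1 = 4 and tw(G) ≤ 4. For the lower bound: the 5 vertex sets {3,4}, {2,5}, {6,8}, {1}, {7} are disjoint, each induces a connected subgraph, and every pair is joined by at least one edge of G. Contracting each set to a single vertex therefore yields K_{5} as a minor, and since treewidth is minor-monotone, tw(G) ≥ tw(K_{5}) = 4. The upper and lower bounds meet at 4, so that is the treewidth.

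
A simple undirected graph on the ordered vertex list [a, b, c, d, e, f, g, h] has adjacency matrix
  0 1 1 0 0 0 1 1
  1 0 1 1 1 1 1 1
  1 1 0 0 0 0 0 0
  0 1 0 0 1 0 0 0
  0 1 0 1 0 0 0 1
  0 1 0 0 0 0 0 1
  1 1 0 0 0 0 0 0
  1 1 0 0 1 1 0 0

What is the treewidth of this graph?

2

A width-2 tree decomposition is:
Bags: B1 = {a, b, h}  B2 = {b, e, h}  B3 = {a, b, c}  B4 = {b, f, h}  B5 = {a, b, g}  B6 = {b, d, e}
Tree: B1–B2, B1–B3, B1–B4, B3–B5, B2–B6
Each bag holds 3 vertices, so the decomposition has width 2, which upper-bounds the treewidth. On the other hand G contains the 3-clique {b, d, e}. A clique must lie in a single bag of any decomposition, so no decomposition can have width below 2. The upper and lower bounds meet at 2, so that is the treewidth.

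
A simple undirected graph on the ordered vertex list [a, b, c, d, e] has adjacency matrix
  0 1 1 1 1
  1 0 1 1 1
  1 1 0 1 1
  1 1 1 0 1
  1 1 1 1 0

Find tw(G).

4

A width-4 tree decomposition is:
Bags: B1 = {a, b, c, d, e}
Tree: (single bag)
A single bag containing all 5 vertices is trivially a valid decomposition of width 4. On the other hand G contains the 5-clique {a, b, c, d, e}. A clique must lie in a single bag of any decomposition, so no decomposition can have width below 4. Combining the bounds, tw(G) = 4.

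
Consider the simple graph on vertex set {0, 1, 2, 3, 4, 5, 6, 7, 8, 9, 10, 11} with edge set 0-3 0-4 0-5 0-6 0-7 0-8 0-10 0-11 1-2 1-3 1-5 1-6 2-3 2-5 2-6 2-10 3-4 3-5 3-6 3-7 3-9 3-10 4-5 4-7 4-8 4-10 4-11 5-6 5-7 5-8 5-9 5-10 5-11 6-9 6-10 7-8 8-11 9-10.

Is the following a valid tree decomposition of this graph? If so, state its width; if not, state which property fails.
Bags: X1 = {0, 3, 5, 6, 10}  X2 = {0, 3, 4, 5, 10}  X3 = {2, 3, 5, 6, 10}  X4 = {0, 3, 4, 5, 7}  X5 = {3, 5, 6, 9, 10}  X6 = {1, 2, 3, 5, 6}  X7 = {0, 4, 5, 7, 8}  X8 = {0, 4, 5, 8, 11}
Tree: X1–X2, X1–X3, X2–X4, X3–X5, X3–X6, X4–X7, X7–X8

Checking the three conditions: (i) the bags cover all of {0, 1, 2, 3, 4, 5, 6, 7, 8, 9, 10, 11}; (ii) for each edge, some bag contains both endpoints; (iii) the bags containing any fixed vertex form a subtree. All hold, so the decomposition is valid with width 5 − 1 = 4.

Yes; width 4.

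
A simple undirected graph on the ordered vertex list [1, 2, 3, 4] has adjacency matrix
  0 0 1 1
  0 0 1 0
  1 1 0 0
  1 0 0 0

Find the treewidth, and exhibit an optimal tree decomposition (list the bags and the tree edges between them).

Treewidth 1.
One such decomposition:
Bags: B1 = {1, 4}  B2 = {1, 3}  B3 = {2, 3}
Tree: B1–B2, B2–B3

Each bag holds 2 vertices, so the decomposition has width 1, which upper-bounds the treewidth. Any graph with an edge has treewidth ≥ 1, and G has the edge 4–1. Hence tw(G) = 1 exactly.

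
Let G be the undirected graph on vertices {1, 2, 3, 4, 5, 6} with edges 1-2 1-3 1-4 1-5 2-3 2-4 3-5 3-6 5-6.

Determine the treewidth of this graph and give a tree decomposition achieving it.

Treewidth 2.
One optimal decomposition is:
Bags: B1 = {3, 5, 6}  B2 = {1, 3, 5}  B3 = {1, 2, 3}  B4 = {1, 2, 4}
Tree: B1–B2, B2–B3, B3–B4

The largest bag has 3 vertices, giving width 2; this decomposition certifies tw(G) ≤ 2. Conversely, {1, 2, 3} is a clique of size 3, and the vertices of any clique must share a bag in every tree decomposition; so some bag has ≥ 3 vertices and tw(G) ≥ 2. Therefore the treewidth is 2.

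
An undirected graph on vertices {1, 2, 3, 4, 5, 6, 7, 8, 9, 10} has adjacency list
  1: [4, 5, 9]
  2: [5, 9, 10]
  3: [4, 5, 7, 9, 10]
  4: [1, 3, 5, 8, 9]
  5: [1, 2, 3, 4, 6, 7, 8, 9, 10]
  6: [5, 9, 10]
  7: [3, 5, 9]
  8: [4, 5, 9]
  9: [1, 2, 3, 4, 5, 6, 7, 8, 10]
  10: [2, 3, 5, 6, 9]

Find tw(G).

3

A width-3 tree decomposition is:
Bags: B1 = {3, 5, 7, 9}  B2 = {3, 4, 5, 9}  B3 = {1, 4, 5, 9}  B4 = {3, 5, 9, 10}  B5 = {5, 6, 9, 10}  B6 = {2, 5, 9, 10}  B7 = {4, 5, 8, 9}
Tree: B1–B2, B2–B3, B2–B4, B4–B5, B5–B6, B3–B7
Every bag has size at most 4, so the width is 4 − 1 = 3 and tw(G) ≤ 3. Conversely, {1, 4, 5, 9} is a clique of size 4, and the vertices of any clique must share a bag in every tree decomposition; so some bag has ≥ 4 vertices and tw(G) ≥ 3. Combining the bounds, tw(G) = 3.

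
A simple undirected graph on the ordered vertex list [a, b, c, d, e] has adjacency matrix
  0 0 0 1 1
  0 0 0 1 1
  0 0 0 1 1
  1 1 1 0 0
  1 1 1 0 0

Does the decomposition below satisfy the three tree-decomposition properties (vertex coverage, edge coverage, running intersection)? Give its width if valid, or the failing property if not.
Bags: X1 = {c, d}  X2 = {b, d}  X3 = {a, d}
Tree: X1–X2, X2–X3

No — vertex e appears in no bag.

A tree decomposition must satisfy three properties: every vertex lies in some bag; for every edge, both endpoints lie together in some bag; and for every vertex, the bags containing it form a connected subtree. Here vertex e appears in no bag, so the decomposition is invalid.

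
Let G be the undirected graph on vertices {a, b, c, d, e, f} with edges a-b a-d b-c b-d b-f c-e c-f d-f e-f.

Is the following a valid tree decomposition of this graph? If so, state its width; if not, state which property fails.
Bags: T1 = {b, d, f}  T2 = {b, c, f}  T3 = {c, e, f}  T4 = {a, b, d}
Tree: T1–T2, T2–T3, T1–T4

Yes; width 2.

Every vertex of G appears in some bag (union = {a, b, c, d, e, f}); every edge is covered by a bag; and for each vertex v the set of bags containing v is connected in the bag tree. The decomposition is therefore valid. The largest bag has 3 vertices, so the width is 2.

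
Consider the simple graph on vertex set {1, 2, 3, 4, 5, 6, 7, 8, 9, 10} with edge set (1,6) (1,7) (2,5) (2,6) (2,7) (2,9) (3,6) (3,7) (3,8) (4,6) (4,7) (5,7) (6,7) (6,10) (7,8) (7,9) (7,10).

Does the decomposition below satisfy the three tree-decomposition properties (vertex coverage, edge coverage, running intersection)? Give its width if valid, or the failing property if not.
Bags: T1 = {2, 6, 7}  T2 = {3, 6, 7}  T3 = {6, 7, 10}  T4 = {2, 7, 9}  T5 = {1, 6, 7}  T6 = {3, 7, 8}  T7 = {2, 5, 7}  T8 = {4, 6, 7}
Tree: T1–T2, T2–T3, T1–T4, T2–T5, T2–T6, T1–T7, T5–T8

Checking the three conditions: (i) the bags cover all of {1, 2, 3, 4, 5, 6, 7, 8, 9, 10}; (ii) for each edge, some bag contains both endpoints; (iii) the bags containing any fixed vertex form a subtree. All hold, so the decomposition is valid with width 3 − 1 = 2.

Yes; width 2.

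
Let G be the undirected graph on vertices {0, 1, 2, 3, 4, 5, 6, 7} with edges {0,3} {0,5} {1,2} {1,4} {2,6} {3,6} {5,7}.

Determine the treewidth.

1

A width-1 tree decomposition is:
Bags: B1 = {5, 7}  B2 = {0, 5}  B3 = {0, 3}  B4 = {3, 6}  B5 = {2, 6}  B6 = {1, 2}  B7 = {1, 4}
Tree: B1–B2, B2–B3, B3–B4, B4–B5, B5–B6, B6–B7
Each bag holds 2 vertices, so the decomposition has width 1, which upper-bounds the treewidth. G has an edge, so its treewidth is at least 1. Hence tw(G) = 1 exactly.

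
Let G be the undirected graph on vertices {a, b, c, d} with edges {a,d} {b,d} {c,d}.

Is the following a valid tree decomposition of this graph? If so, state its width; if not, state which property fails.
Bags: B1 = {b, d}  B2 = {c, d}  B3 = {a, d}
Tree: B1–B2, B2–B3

Vertex coverage: the bags together contain {a, b, c, d}, the full vertex set. Edge coverage: each edge of G has both endpoints in at least one bag. Running intersection: for every vertex, the bags containing it form a connected subtree. All three properties hold, so this is a valid tree decomposition of width max|bag| − 1 = 1, and hence tw(G) ≤ 1.

Yes; width 1.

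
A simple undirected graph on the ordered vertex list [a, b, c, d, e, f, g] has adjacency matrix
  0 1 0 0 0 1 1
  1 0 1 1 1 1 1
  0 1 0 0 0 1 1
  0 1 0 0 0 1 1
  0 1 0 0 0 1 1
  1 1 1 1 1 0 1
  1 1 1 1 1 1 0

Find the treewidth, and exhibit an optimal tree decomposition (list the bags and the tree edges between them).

Every bag has size at most 4, so the width is 4 − 1 = 3 and tw(G) ≤ 3. Conversely, {b, d, f, g} is a clique of size 4, and the vertices of any clique must share a bag in every tree decomposition; so some bag has ≥ 4 vertices and tw(G) ≥ 3. Therefore the treewidth is 3.

Treewidth 3.
Bags: B1 = {a, b, f, g}  B2 = {b, c, f, g}  B3 = {b, e, f, g}  B4 = {b, d, f, g}
Tree: B1–B2, B2–B3, B1–B4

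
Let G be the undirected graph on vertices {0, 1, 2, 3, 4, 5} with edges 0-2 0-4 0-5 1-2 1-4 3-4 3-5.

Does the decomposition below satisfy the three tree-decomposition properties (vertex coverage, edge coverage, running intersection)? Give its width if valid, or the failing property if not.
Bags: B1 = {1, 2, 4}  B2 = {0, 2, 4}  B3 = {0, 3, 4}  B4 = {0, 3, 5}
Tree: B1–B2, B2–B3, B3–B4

Every vertex of G appears in some bag (union = {0, 1, 2, 3, 4, 5}); every edge is covered by a bag; and for each vertex v the set of bags containing v is connected in the bag tree. The decomposition is therefore valid. The largest bag has 3 vertices, so the width is 2.

Yes; width 2.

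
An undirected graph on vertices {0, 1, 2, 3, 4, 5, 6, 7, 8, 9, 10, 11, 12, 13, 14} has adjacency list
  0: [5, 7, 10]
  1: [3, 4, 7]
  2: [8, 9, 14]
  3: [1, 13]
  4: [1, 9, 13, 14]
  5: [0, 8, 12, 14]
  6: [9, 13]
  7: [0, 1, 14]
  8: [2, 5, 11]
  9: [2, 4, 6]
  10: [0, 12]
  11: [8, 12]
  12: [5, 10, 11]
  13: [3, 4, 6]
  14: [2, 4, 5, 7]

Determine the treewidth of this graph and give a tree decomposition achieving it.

Every bag has size at most 4, so the width is 4 − 1 = 3 and tw(G) ≤ 3. For the lower bound: the 4 vertex sets {10,11,12}, {8}, {5}, {0,2,7,14} are disjoint, each induces a connected subgraph, and every pair is joined by at least one edge of G. Contracting each set to a single vertex therefore yields K_{4} as a minor, and since treewidth is minor-monotone, tw(G) ≥ tw(K_{4}) = 3. Hence tw(G) = 3 exactly.

Treewidth 3.
One such decomposition:
Bags: B1 = {8, 10, 11, 12}  B2 = {5, 8, 10, 12}  B3 = {0, 5, 8, 10}  B4 = {0, 2, 5, 8}  B5 = {0, 2, 5, 14}  B6 = {0, 2, 7, 14}  B7 = {2, 7, 9, 14}  B8 = {4, 7, 9, 14}  B9 = {1, 4, 7, 9}  B10 = {1, 4, 6, 9}  B11 = {1, 4, 6, 13}  B12 = {1, 3, 6, 13}
Tree: B1–B2, B2–B3, B3–B4, B4–B5, B5–B6, B6–B7, B7–B8, B8–B9, B9–B10, B10–B11, B11–B12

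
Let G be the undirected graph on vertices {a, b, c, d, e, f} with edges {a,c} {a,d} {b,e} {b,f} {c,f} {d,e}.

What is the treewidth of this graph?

2

A width-2 tree decomposition is:
Bags: B1 = {b, e, f}  B2 = {c, e, f}  B3 = {a, c, e}  B4 = {a, d, e}
Tree: B1–B2, B2–B3, B3–B4
Every bag has size at most 3, so the width is 3 − 1 = 2 and tw(G) ≤ 2. For the lower bound, G contains the cycle e–b–f–c–a–d–e, so G is not a forest; only forests have treewidth ≤ 1, hence tw(G) ≥ 2. Hence tw(G) = 2 exactly.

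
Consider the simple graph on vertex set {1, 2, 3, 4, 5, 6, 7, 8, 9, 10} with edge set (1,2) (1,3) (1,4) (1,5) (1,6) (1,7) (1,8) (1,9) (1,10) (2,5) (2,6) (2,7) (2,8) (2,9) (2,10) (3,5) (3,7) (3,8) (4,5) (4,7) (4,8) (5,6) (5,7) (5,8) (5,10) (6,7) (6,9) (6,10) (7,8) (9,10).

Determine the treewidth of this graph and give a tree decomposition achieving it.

Treewidth 4.
Bags: B1 = {1, 2, 5, 6, 7}  B2 = {1, 2, 5, 6, 10}  B3 = {1, 2, 5, 7, 8}  B4 = {1, 2, 6, 9, 10}  B5 = {1, 3, 5, 7, 8}  B6 = {1, 4, 5, 7, 8}
Tree: B1–B2, B1–B3, B2–B4, B3–B5, B5–B6

Every bag has size at most 5, so the width is 5 − 1 = 4 and tw(G) ≤ 4. Conversely, {1, 2, 6, 9, 10} is a clique of size 5, and the vertices of any clique must share a bag in every tree decomposition; so some bag has ≥ 5 vertices and tw(G) ≥ 4. Combining the bounds, tw(G) = 4.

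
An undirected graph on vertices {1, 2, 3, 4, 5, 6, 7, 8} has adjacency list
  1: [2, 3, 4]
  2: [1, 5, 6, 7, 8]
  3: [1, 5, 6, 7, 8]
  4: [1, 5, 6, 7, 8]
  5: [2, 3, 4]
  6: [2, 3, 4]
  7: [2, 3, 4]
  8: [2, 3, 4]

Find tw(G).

3

A width-3 tree decomposition is:
Bags: B1 = {2, 3, 4, 7}  B2 = {2, 3, 4, 8}  B3 = {2, 3, 4, 6}  B4 = {1, 2, 3, 4}  B5 = {2, 3, 4, 5}
Tree: B1–B2, B2–B3, B3–B4, B4–B5
The largest bag has 4 vertices, giving width 3; this decomposition certifies tw(G) ≤ 3. For the lower bound: the 4 vertex sets {4,7}, {3,8}, {2}, {6} are disjoint, each induces a connected subgraph, and every pair is joined by at least one edge of G. Contracting each set to a single vertex therefore yields K_{4} as a minor, and since treewidth is minor-monotone, tw(G) ≥ tw(K_{4}) = 3. Hence tw(G) = 3 exactly.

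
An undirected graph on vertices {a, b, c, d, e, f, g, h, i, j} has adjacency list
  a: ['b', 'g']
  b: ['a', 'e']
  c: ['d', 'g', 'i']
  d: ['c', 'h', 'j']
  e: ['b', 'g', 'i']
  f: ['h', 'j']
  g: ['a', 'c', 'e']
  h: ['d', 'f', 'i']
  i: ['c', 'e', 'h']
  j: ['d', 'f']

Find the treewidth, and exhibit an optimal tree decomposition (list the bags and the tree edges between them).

Every bag has size at most 3, so the width is 3 − 1 = 2 and tw(G) ≤ 2. Since a–b–e–g–a is a cycle in G, G is not acyclic. Forests are exactly the graphs of treewidth ≤ 1, so tw(G) ≥ 2. Therefore the treewidth is 2.

Treewidth 2.
Bags: B1 = {a, b, g}  B2 = {b, e, g}  B3 = {c, e, g}  B4 = {c, e, i}  B5 = {c, d, i}  B6 = {d, h, i}  B7 = {d, h, j}  B8 = {f, h, j}
Tree: B1–B2, B2–B3, B3–B4, B4–B5, B5–B6, B6–B7, B7–B8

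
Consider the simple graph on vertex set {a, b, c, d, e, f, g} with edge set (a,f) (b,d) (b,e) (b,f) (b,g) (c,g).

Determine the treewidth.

A width-1 tree decomposition is:
Bags: B1 = {b, e}  B2 = {b, g}  B3 = {b, f}  B4 = {c, g}  B5 = {a, f}  B6 = {b, d}
Tree: B1–B2, B1–B3, B2–B4, B3–B5, B3–B6
Each bag holds 2 vertices, so the decomposition has width 1, which upper-bounds the treewidth. G has an edge, so its treewidth is at least 1. The upper and lower bounds meet at 1, so that is the treewidth.

1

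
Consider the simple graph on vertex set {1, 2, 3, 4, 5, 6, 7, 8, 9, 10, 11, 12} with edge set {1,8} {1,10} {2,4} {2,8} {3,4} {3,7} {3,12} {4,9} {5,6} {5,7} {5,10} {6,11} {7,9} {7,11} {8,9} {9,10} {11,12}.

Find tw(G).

3

A width-3 tree decomposition is:
Bags: B1 = {3, 6, 11, 12}  B2 = {3, 6, 7, 11}  B3 = {3, 5, 6, 7}  B4 = {3, 4, 5, 7}  B5 = {4, 5, 7, 9}  B6 = {4, 5, 9, 10}  B7 = {2, 4, 9, 10}  B8 = {2, 8, 9, 10}  B9 = {1, 2, 8, 10}
Tree: B1–B2, B2–B3, B3–B4, B4–B5, B5–B6, B6–B7, B7–B8, B8–B9
The largest bag has 4 vertices, giving width 3; this decomposition certifies tw(G) ≤ 3. For the lower bound: the 4 vertex sets {6,11,12}, {3}, {7}, {4,5,9,10} are disjoint, each induces a connected subgraph, and every pair is joined by at least one edge of G. Contracting each set to a single vertex therefore yields K_{4} as a minor, and since treewidth is minor-monotone, tw(G) ≥ tw(K_{4}) = 3. Combining the bounds, tw(G) = 3.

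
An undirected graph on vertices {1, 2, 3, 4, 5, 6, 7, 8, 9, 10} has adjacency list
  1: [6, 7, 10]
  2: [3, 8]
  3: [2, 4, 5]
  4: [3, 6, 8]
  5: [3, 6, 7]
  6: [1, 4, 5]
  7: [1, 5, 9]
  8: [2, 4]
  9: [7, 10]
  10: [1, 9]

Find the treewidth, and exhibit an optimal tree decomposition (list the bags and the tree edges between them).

Treewidth 2.
One optimal decomposition is:
Bags: B1 = {1, 9, 10}  B2 = {1, 7, 9}  B3 = {1, 6, 7}  B4 = {5, 6, 7}  B5 = {4, 5, 6}  B6 = {3, 4, 5}  B7 = {3, 4, 8}  B8 = {2, 3, 8}
Tree: B1–B2, B2–B3, B3–B4, B4–B5, B5–B6, B6–B7, B7–B8

The largest bag has 3 vertices, giving width 2; this decomposition certifies tw(G) ≤ 2. The edges 10–9–7–1–10 form a cycle, so G is not a tree and its treewidth is at least 2. The upper and lower bounds meet at 2, so that is the treewidth.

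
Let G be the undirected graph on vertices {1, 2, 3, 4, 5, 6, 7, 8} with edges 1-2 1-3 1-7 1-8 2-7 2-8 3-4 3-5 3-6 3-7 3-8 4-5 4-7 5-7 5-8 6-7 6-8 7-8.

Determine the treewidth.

A width-3 tree decomposition is:
Bags: B1 = {3, 5, 7, 8}  B2 = {1, 3, 7, 8}  B3 = {3, 6, 7, 8}  B4 = {3, 4, 5, 7}  B5 = {1, 2, 7, 8}
Tree: B1–B2, B1–B3, B1–B4, B2–B5
Each bag holds 4 vertices, so the decomposition has width 3, which upper-bounds the treewidth. For the lower bound, the 4 vertices {1, 2, 7, 8} are pairwise adjacent, and any tree decomposition puts a clique entirely inside one bag — forcing width ≥ 3. Hence tw(G) = 3 exactly.

3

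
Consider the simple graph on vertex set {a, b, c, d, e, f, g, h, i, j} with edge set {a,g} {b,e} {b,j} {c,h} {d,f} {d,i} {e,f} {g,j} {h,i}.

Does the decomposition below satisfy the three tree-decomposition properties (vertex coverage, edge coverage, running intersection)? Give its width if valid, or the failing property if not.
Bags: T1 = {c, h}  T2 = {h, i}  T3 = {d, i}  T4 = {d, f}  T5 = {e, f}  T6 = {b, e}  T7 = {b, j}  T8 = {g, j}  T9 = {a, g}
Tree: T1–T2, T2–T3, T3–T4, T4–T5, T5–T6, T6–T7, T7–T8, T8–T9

Every vertex of G appears in some bag (union = {a, b, c, d, e, f, g, h, i, j}); every edge is covered by a bag; and for each vertex v the set of bags containing v is connected in the bag tree. The decomposition is therefore valid. The largest bag has 2 vertices, so the width is 1.

Yes; width 1.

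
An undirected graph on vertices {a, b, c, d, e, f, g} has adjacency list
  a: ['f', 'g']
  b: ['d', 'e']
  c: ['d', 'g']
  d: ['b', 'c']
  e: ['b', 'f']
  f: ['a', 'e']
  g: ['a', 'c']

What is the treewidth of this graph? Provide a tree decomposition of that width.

The largest bag has 3 vertices, giving width 2; this decomposition certifies tw(G) ≤ 2. Since c–d–b–e–f–a–g–c is a cycle in G, G is not acyclic. Forests are exactly the graphs of treewidth ≤ 1, so tw(G) ≥ 2. Hence tw(G) = 2 exactly.

Treewidth 2.
One such decomposition:
Bags: B1 = {b, c, d}  B2 = {b, c, e}  B3 = {c, e, f}  B4 = {a, c, f}  B5 = {a, c, g}
Tree: B1–B2, B2–B3, B3–B4, B4–B5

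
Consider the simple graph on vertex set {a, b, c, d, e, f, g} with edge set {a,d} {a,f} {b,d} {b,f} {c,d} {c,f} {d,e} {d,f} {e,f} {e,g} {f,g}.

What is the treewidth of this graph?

A width-2 tree decomposition is:
Bags: B1 = {a, d, f}  B2 = {d, e, f}  B3 = {b, d, f}  B4 = {c, d, f}  B5 = {e, f, g}
Tree: B1–B2, B1–B3, B2–B4, B2–B5
Every bag has size at most 3, so the width is 3 − 1 = 2 and tw(G) ≤ 2. On the other hand G contains the 3-clique {d, e, f}. A clique must lie in a single bag of any decomposition, so no decomposition can have width below 2. The upper and lower bounds meet at 2, so that is the treewidth.

2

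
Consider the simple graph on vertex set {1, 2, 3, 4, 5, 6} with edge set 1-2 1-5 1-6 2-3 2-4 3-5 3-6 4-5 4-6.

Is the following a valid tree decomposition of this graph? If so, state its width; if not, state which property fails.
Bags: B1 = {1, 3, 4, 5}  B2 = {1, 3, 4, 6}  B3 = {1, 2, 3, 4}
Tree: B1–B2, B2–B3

Vertex coverage: the bags together contain {1, 2, 3, 4, 5, 6}, the full vertex set. Edge coverage: each edge of G has both endpoints in at least one bag. Running intersection: for every vertex, the bags containing it form a connected subtree. All three properties hold, so this is a valid tree decomposition of width max|bag| − 1 = 3, and hence tw(G) ≤ 3.

Yes; width 3.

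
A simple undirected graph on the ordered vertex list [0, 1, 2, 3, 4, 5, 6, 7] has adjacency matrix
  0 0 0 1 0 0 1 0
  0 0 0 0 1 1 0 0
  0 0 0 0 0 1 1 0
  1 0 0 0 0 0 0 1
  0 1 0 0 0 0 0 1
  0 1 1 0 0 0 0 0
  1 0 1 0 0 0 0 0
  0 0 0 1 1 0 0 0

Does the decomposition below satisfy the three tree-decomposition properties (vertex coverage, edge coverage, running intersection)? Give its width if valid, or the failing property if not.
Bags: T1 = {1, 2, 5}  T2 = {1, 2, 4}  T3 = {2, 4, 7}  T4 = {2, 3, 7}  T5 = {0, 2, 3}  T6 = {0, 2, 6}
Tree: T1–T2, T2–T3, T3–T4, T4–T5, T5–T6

Checking the three conditions: (i) the bags cover all of {0, 1, 2, 3, 4, 5, 6, 7}; (ii) for each edge, some bag contains both endpoints; (iii) the bags containing any fixed vertex form a subtree. All hold, so the decomposition is valid with width 3 − 1 = 2.

Yes; width 2.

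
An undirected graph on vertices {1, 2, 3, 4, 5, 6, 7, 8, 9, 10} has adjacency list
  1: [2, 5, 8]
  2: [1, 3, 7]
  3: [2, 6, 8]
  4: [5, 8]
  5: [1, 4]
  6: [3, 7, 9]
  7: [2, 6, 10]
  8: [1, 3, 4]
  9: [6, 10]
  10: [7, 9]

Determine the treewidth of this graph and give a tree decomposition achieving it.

Treewidth 2.
One optimal decomposition is:
Bags: B1 = {1, 4, 5}  B2 = {1, 4, 8}  B3 = {1, 2, 8}  B4 = {2, 3, 8}  B5 = {2, 3, 7}  B6 = {3, 6, 7}  B7 = {6, 7, 10}  B8 = {6, 9, 10}
Tree: B1–B2, B2–B3, B3–B4, B4–B5, B5–B6, B6–B7, B7–B8

The largest bag has 3 vertices, giving width 2; this decomposition certifies tw(G) ≤ 2. For the lower bound, G contains the cycle 5–4–8–1–5, so G is not a forest; only forests have treewidth ≤ 1, hence tw(G) ≥ 2. Hence tw(G) = 2 exactly.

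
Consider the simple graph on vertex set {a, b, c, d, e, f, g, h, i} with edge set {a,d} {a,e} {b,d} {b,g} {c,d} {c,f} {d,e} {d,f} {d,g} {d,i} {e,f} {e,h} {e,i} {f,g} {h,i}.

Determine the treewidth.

A width-2 tree decomposition is:
Bags: B1 = {d, e, f}  B2 = {a, d, e}  B3 = {d, e, i}  B4 = {d, f, g}  B5 = {b, d, g}  B6 = {e, h, i}  B7 = {c, d, f}
Tree: B1–B2, B2–B3, B1–B4, B4–B5, B3–B6, B1–B7
The largest bag has 3 vertices, giving width 2; this decomposition certifies tw(G) ≤ 2. On the other hand G contains the 3-clique {a, d, e}. A clique must lie in a single bag of any decomposition, so no decomposition can have width below 2. Hence tw(G) = 2 exactly.

2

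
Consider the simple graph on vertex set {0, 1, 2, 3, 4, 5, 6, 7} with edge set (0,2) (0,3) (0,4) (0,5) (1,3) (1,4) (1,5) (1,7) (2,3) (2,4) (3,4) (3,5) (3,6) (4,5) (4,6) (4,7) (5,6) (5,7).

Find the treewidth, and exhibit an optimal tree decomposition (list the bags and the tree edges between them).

Every bag has size at most 4, so the width is 4 − 1 = 3 and tw(G) ≤ 3. For the lower bound, the 4 vertices {0, 2, 3, 4} are pairwise adjacent, and any tree decomposition puts a clique entirely inside one bag — forcing width ≥ 3. The upper and lower bounds meet at 3, so that is the treewidth.

Treewidth 3.
One optimal decomposition is:
Bags: B1 = {3, 4, 5, 6}  B2 = {0, 3, 4, 5}  B3 = {1, 3, 4, 5}  B4 = {1, 4, 5, 7}  B5 = {0, 2, 3, 4}
Tree: B1–B2, B1–B3, B3–B4, B2–B5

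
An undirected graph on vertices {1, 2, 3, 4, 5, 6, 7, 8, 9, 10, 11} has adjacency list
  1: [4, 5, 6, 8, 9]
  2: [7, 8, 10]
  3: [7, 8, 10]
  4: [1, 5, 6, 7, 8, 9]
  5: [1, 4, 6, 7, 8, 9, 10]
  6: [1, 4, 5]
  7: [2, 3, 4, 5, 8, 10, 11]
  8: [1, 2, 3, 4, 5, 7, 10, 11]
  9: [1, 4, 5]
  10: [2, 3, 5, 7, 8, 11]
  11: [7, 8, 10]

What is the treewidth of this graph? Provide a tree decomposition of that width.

Treewidth 3.
One optimal decomposition is:
Bags: B1 = {1, 4, 5, 9}  B2 = {1, 4, 5, 8}  B3 = {4, 5, 7, 8}  B4 = {5, 7, 8, 10}  B5 = {2, 7, 8, 10}  B6 = {3, 7, 8, 10}  B7 = {7, 8, 10, 11}  B8 = {1, 4, 5, 6}
Tree: B1–B2, B2–B3, B3–B4, B4–B5, B4–B6, B6–B7, B2–B8

The largest bag has 4 vertices, giving width 3; this decomposition certifies tw(G) ≤ 3. On the other hand G contains the 4-clique {1, 4, 5, 8}. A clique must lie in a single bag of any decomposition, so no decomposition can have width below 3. Combining the bounds, tw(G) = 3.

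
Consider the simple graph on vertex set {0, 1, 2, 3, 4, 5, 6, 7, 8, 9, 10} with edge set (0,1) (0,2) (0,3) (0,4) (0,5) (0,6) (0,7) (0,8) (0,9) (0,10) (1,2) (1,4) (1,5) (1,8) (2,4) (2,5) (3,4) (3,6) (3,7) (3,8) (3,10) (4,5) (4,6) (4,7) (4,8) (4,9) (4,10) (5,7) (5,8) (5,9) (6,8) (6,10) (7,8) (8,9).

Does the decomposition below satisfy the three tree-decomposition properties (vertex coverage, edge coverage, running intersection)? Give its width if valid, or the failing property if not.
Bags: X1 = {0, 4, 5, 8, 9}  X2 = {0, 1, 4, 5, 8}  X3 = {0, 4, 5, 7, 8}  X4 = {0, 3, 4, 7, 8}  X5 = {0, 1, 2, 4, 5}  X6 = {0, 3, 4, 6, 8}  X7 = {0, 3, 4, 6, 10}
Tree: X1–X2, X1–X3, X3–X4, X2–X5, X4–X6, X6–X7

Yes; width 4.

Vertex coverage: the bags together contain {0, 1, 2, 3, 4, 5, 6, 7, 8, 9, 10}, the full vertex set. Edge coverage: each edge of G has both endpoints in at least one bag. Running intersection: for every vertex, the bags containing it form a connected subtree. All three properties hold, so this is a valid tree decomposition of width max|bag| − 1 = 4, and hence tw(G) ≤ 4.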